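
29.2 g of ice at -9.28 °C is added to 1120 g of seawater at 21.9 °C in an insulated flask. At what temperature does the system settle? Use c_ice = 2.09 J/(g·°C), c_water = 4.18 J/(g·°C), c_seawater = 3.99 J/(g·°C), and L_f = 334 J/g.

Sum of m c ΔT and latent-heat terms is zero:
warm ice to 0 °C: 29.2·2.09·(0 − (-9.28)) = 566.34; latent heat to melt: 29.2·334 = 9752.8; warm the meltwater: 122.06 T; seawater: 4468.8(T − 21.9)
4590.9 T = 97867 − 10319 = 87548
T ≈ 19.07 °C — above 0 °C, consistent with complete melting.

T_f ≈ 19.1 °C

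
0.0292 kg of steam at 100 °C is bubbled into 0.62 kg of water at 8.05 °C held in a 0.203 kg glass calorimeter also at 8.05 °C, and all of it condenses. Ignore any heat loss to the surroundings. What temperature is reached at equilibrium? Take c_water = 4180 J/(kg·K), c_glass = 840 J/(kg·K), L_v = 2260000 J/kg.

Net heat exchanged in the isolated system is zero:
steam→water at 100 °C releases m L_v = 0.0292·2260000 = 65992
  condensate cools 100→T: 0.0292·4180·(T − 100) = 122.06(T − 100)
  water warms: 0.62·4180·(T − 8.05) = 2591.6(T − 8.05)
  glass cup: 0.203·840·(T − 8.05) = 170.52(T − 8.05)
2884.2 T = 65992 + 12206 + 22235 = 100433
T ≈ 34.82 °C (< 100 °C, so full condensation is consistent).

T_f ≈ 34.8 °C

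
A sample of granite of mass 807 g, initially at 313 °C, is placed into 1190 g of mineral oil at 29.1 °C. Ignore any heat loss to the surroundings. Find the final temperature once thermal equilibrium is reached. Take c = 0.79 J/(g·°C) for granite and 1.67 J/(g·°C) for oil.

T_f ≈ 98.1 °C

T_f is the heat-capacity-weighted average of the initial temperatures:
T_f = (637.53*313 + 1987.3*29.1) / (637.53 + 1987.3)
    = 257377 / 2624.8 ≈ 98.05 °C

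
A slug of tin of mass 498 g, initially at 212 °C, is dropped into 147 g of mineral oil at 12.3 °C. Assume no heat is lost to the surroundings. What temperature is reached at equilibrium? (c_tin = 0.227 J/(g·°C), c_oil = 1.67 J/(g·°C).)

|Q_tin| = |Q_oil|:
498·0.227·(212 − T) = 147·1.67·(T − 12.3)
113.05(212 − T) = 245.49(T − 12.3)
358.54 T = 26985  ⇒  T ≈ 75.27 °C

T_f ≈ 75.3 °C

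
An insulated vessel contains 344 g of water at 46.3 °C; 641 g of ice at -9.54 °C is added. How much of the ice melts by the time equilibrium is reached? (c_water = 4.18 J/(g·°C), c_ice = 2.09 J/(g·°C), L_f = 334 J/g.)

m_melted ≈ 161 g

Cooling the water to 0 °C releases 344×4.18×46.3 = 66576 J.
Of that, 641×2.09×9.54 = 12781 J goes to bring the ice to 0 °C, leaving 53795 J.
Melting all 641 g of ice would need 641×334 = 214094 J.
That's not enough to melt it all — equilibrium is at 0 °C with ice remaining.
m_melted×334 = 53795  ⇒  m_melted ≈ 161.1 g.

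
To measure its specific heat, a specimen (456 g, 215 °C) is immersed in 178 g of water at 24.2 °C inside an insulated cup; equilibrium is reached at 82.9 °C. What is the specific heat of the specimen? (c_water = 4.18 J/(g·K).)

Heat gained plus heat lost sum to zero:
456·c·(82.9 − 215) + 178·4.18·(82.9 − 24.2) = 0
-60238 c = -43675
c = -43675/-60238 ≈ 0.725 J/(g·K)

c ≈ 0.725 J/(g·K)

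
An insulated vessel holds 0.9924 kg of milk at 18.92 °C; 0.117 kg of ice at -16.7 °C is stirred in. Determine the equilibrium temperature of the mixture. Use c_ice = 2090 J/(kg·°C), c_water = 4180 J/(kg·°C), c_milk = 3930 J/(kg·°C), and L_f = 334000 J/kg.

Energy balance with sensible and latent terms:
warm ice to 0 °C: 0.117×2090×(0 − (-16.7)) = 4083.7; fusion: m_ice L_f = 0.117×334000 = 39078; meltwater 0→T: 0.117×4180×T = 489.06 T; milk: 3900.1(T − 18.92)
4389.2 T = 73790 − 43162 = 30629
T ≈ 6.98 °C (positive, so assuming full melt was valid).

T_f ≈ 7.0 °C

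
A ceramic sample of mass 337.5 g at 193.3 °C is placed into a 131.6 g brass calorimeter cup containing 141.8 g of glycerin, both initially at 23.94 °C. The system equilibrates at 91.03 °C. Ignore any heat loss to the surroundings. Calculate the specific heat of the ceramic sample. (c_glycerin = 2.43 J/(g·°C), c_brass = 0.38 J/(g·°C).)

Heat gained plus heat lost sum to zero:
337.5×c×(91.03 − 193.3) + 141.8×2.43×(91.03 − 23.94) + 131.6×0.38×(91.03 − 23.94) = 0
-34516 c = -26473
c = -26473/-34516 ≈ 0.767 J/(g·°C)

c ≈ 0.767 J/(g·°C)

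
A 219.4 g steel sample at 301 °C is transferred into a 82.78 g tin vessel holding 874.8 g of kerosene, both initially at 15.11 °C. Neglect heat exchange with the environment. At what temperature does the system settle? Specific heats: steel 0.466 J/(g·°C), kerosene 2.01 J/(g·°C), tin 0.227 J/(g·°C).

Taking heat into each body as positive, Σ m c ΔT = 0:
219.4*0.466*(T − 301) + 874.8*2.01*(T − 15.11) + 82.78*0.227*(T − 15.11) = 0
102.24(T − 301) + 1758.3(T − 15.11) + 18.79(T − 15.11) = 0
(102.24 + 1758.3 + 18.79) T = 102.24*301 + 1758.3*15.11 + 18.79*15.11
T = 57627/1879.4 ≈ 30.66 °C

T_f ≈ 30.7 °C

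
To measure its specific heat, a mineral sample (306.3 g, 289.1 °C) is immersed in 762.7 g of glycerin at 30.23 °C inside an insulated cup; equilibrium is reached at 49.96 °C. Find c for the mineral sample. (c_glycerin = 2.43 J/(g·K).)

Setting the total heat transfer to zero:
306.3×c×(49.96 − 289.1) + 762.7×2.43×(49.96 − 30.23) = 0
-73249 c = -36567
c = -36567/-73249 ≈ 0.4992 J/(g·K)

c ≈ 0.499 J/(g·K)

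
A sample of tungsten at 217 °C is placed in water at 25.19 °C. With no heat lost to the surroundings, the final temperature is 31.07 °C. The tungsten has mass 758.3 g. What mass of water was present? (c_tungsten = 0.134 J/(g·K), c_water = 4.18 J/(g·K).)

Taking heat into each body as positive, Σ m c ΔT = 0:
758.3·0.134·(31.07 − 217) + m·4.18·(31.07 − 25.19) = 0
24.58 m = 18893
m = 18893/24.58 ≈ 768.7 g

m ≈ 769 g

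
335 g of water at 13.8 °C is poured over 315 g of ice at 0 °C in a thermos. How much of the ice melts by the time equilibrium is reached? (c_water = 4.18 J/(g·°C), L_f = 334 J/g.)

Heat available from the water dropping to 0 °C: 335×4.18×13.8 = 19324 J.
Fully melting the ice requires m_ice L_f = 315×334 = 105210 J.
Since 19324 < 105210 J, not all the ice melts; equilibrium is at 0 °C.
m_melted×334 = 19324  ⇒  m_melted ≈ 57.86 g.

m_melted ≈ 57.9 g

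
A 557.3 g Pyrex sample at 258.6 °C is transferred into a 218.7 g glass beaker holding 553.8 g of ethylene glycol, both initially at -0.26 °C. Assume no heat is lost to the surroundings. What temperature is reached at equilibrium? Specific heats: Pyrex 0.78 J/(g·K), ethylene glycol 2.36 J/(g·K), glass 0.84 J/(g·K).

Net heat exchanged in the isolated system is zero:
557.3·0.78·(T − 258.6) + 553.8·2.36·(T − (-0.26)) + 218.7·0.84·(T − (-0.26)) = 0
434.69(T − 258.6) + 1307(T − (-0.26)) + 183.71(T − (-0.26)) = 0
1925.4 T = 112024
T = 112024 / 1925.4 = 58.2 °C

T_f ≈ 58.2 °C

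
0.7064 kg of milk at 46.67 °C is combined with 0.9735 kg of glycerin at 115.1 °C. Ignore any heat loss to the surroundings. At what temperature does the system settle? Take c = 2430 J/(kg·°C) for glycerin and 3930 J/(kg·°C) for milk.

T_f ≈ 78.2 °C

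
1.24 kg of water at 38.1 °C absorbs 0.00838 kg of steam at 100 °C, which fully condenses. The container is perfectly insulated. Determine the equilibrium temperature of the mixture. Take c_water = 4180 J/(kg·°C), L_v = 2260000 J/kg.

T_f ≈ 42.1 °C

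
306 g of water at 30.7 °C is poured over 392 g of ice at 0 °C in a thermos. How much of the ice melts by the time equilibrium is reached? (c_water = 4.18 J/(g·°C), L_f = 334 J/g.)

Water can give up m c ΔT = 306×4.18×30.7 = 39268 J before reaching 0 °C.
Fully melting the ice requires m_ice L_f = 392×334 = 130928 J.
Since 39268 < 130928 J, not all the ice melts; equilibrium is at 0 °C.
Mass melted = 39268/334 ≈ 117.6 g.

m_melted ≈ 118 g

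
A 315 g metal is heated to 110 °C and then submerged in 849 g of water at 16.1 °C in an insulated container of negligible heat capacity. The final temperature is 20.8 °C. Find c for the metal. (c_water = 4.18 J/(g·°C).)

Heat lost by the metal = heat gained by the water:
315·c·(110 − 20.8) = 849·4.18·(20.8 − 16.1)
28098 c = 16679  ⇒  c ≈ 0.5936 J/(g·°C)

c ≈ 0.594 J/(g·°C)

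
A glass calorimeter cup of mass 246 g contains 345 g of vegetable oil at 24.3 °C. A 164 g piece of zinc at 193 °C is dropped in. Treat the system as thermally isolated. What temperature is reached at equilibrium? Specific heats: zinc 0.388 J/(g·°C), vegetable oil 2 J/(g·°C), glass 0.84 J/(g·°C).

T_f ≈ 35.5 °C

Energy conservation, ΣQ = 0:
164×0.388×(T − 193) + 345×2×(T − 24.3) + 246×0.84×(T − 24.3) = 0
63.63(T − 193) + 690(T − 24.3) + 206.64(T − 24.3) = 0
(63.63 + 690 + 206.64) T = 63.63×193 + 690×24.3 + 206.64×24.3
T ≈ 35.48 °C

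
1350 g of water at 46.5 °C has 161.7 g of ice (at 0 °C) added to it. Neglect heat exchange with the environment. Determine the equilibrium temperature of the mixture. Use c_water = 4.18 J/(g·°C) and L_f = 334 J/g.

Net heat exchanged in the isolated system is zero:
fusion: m_ice L_f = 161.7×334 = 54008; warm the meltwater: 675.91 T; water cools: 1350×4.18×(T − 46.5) = 5643(T − 46.5)
6318.9 T = 262400 − 54008 = 208392
T ≈ 32.98 °C. Since T > 0 °C, the all-ice-melts assumption holds.

T_f ≈ 33.0 °C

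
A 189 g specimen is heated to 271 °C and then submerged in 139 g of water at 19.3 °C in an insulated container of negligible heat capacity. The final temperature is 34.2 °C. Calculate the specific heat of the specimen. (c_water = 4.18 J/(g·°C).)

Taking heat into each body as positive, Σ m c ΔT = 0:
189·c·(34.2 − 271) + 139·4.18·(34.2 − 19.3) = 0
-44755 c = -8657.2
c = -8657.2/-44755 ≈ 0.1934 J/(g·°C)

c ≈ 0.193 J/(g·°C)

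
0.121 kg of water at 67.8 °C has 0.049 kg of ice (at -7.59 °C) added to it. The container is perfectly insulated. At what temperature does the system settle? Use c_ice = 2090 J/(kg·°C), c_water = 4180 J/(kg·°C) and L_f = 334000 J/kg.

T_f ≈ 24.1 °C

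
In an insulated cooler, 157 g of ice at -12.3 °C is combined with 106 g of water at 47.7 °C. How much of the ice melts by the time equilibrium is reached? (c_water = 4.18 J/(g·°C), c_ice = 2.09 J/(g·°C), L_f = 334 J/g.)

m_melted ≈ 51.2 g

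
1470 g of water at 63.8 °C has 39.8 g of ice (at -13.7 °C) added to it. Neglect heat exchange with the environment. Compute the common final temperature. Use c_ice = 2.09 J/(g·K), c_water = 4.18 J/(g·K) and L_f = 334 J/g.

Taking heat into each body as positive, Σ m c ΔT = 0:
ice -13.7→0 °C: 39.8·2.09·13.7 = 1139.6
  latent heat to melt: 39.8·334 = 13293
  warm the meltwater: 166.36 T
  water: 6144.6(T − 63.8)
6311 T = 392025 − 14433 = 377593
T ≈ 59.83 °C — above 0 °C, consistent with complete melting.

T_f ≈ 59.8 °C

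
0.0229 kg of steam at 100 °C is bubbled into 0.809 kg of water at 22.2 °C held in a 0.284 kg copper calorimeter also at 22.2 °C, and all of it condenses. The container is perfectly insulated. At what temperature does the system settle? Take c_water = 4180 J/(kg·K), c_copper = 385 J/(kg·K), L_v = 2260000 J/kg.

Heat gained plus heat lost sum to zero:
steam→water at 100 °C releases m L_v = 0.0229·2260000 = 51754
  condensate cools 100→T: 0.0229·4180·(T − 100) = 95.72(T − 100)
  water warms: 0.809·4180·(T − 22.2) = 3381.6(T − 22.2)
  cup: 109.34(T − 22.2)
3586.7 T = 51754 + 9572.2 + 77499 = 138826
T ≈ 38.71 °C, under the boiling point, so the assumption holds.

T_f ≈ 38.7 °C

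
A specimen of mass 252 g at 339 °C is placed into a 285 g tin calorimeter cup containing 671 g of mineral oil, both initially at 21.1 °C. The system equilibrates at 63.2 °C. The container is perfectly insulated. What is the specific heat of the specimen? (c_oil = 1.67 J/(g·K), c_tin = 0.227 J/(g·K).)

Energy conservation, ΣQ = 0:
252·c·(63.2 − 339) + 671·1.67·(63.2 − 21.1) + 285·0.227·(63.2 − 21.1) = 0
-69502 c = -49900
c = -49900/-69502 ≈ 0.718 J/(g·K)

c ≈ 0.718 J/(g·K)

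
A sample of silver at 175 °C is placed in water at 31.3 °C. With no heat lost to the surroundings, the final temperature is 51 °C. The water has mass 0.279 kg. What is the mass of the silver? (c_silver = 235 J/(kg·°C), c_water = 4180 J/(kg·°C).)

Setting the total heat transfer to zero:
m×235×(51 − 175) + 0.279×4180×(51 − 31.3) = 0
-29140 m = -22975
m = -22975/-29140 ≈ 0.7884 kg

m ≈ 0.788 kg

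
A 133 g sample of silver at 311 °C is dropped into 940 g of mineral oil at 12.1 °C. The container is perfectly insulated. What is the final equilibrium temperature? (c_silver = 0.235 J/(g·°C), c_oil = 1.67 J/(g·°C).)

T_f ≈ 17.9 °C

|Q_silver| = |Q_oil|:
133·0.235·(311 − T) = 940·1.67·(T − 12.1)
31.25(311 − T) = 1569.8(T − 12.1)
1601.1 T = 28715  ⇒  T ≈ 17.93 °C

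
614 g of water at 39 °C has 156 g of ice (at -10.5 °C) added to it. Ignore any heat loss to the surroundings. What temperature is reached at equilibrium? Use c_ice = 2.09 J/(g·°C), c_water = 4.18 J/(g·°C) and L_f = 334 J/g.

T_f ≈ 13.8 °C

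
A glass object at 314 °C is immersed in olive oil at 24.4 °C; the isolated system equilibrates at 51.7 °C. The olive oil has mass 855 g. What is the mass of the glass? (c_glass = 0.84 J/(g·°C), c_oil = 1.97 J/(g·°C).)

Heat lost by the glass = heat gained by the oil:
m×0.84×(314 − 51.7) = 855×1.97×(51.7 − 24.4)
220.33 m = 45983  ⇒  m ≈ 208.7 g

m ≈ 209 g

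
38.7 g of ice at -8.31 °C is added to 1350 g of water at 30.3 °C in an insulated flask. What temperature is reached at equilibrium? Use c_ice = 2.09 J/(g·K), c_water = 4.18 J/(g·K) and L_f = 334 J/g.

T_f ≈ 27.1 °C

Taking heat into each body as positive, Σ m c ΔT = 0:
warm ice to 0 °C: 38.7·2.09·(0 − (-8.31)) = 672.14; melt ice: 38.7·334 = 12926; warm the meltwater: 161.77 T; water: 5643(T − 30.3)
5804.8 T = 170983 − 13598 = 157385
T ≈ 27.11 °C (positive, so assuming full melt was valid).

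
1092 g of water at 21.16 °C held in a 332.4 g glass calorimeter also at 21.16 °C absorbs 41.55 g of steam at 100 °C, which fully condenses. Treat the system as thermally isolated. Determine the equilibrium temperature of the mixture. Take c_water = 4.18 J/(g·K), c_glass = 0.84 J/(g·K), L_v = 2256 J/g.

T_f ≈ 42.6 °C

Setting the total heat transfer to zero:
latent heat released on condensation: 41.55·2256 = 93737; condensed water 100 °C→T: 173.68(T − 100); water warms: 1092·4.18·(T − 21.16) = 4564.6(T − 21.16); glass cup: 332.4·0.84·(T − 21.16) = 279.22(T − 21.16)
5017.5 T = 93737 + 17368 + 102494 = 213599
T ≈ 42.57 °C, under the boiling point, so the assumption holds.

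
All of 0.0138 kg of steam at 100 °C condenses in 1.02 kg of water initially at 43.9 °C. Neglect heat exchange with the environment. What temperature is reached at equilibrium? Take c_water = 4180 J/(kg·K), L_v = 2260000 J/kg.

Heat gained plus heat lost sum to zero:
condense steam: −0.0138×2260000 = −31188
  condensed water 100 °C→T: 57.68(T − 100)
  original water: 4263.6(T − 43.9)
4321.3 T = 31188 + 5768.4 + 187172 = 224128
T ≈ 51.87 °C (< 100 °C, so full condensation is consistent).

T_f ≈ 51.9 °C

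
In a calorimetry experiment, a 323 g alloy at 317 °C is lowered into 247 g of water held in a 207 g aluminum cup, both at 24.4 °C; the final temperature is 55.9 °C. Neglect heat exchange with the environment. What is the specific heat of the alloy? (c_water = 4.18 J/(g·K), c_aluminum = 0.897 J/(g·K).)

c ≈ 0.455 J/(g·K)

Taking heat into each body as positive, Σ m c ΔT = 0:
323·c·(55.9 − 317) + 247·4.18·(55.9 − 24.4) + 207·0.897·(55.9 − 24.4) = 0
-84335 c = -38371
c = -38371/-84335 ≈ 0.455 J/(g·K)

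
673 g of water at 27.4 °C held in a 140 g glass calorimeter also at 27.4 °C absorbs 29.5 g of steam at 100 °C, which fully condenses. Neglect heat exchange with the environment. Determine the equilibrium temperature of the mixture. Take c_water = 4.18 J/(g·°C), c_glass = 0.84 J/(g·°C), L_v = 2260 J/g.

Energy conservation, ΣQ = 0:
latent heat released on condensation: 29.5×2260 = 66670; condensate cools 100→T: 29.5×4.18×(T − 100) = 123.31(T − 100); original water: 2813.1(T − 27.4); glass cup: 140×0.84×(T − 27.4) = 117.6(T − 27.4)
3054 T = 66670 + 12331 + 80302 = 159303
T ≈ 52.16 °C — below 100 °C, confirming all the steam condensed.

T_f ≈ 52.2 °C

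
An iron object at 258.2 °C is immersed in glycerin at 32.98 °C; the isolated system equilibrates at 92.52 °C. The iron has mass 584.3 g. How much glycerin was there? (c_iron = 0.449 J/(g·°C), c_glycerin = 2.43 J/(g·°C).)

|Q_iron| = |Q_glycerin|:
584.3×0.449×(258.2 − 92.52) = m×2.43×(92.52 − 32.98)
144.68 m = 43466  ⇒  m ≈ 300.4 g

m ≈ 300 g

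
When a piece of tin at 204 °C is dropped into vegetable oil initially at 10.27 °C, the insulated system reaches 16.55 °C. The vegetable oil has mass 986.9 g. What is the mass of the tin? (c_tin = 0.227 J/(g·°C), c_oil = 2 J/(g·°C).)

m ≈ 291 g

Heat lost by the tin = heat gained by the oil:
m·0.227·(204 − 16.55) = 986.9·2·(16.55 − 10.27)
42.55 m = 12395  ⇒  m ≈ 291.3 g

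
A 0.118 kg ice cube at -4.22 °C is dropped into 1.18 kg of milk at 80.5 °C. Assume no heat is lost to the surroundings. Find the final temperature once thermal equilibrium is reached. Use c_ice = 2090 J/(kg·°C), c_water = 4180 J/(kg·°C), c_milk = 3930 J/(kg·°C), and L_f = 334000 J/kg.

Energy balance with sensible and latent terms:
ice -4.22→0 °C: 0.118×2090×4.22 = 1040.7
  latent heat to melt: 0.118×334000 = 39412
  warm the meltwater: 493.24 T
  milk: 4637.4(T − 80.5)
5130.6 T = 373311 − 40453 = 332858
T ≈ 64.88 °C — above 0 °C, consistent with complete melting.

T_f ≈ 64.9 °C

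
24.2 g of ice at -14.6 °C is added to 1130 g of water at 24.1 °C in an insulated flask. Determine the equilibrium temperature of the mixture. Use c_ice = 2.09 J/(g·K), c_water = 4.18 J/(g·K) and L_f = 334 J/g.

Energy conservation, ΣQ = 0:
warm ice to 0 °C: 24.2·2.09·(0 − (-14.6)) = 738.44
  latent heat to melt: 24.2·334 = 8082.8
  meltwater 0→T: 24.2·4.18·T = 101.16 T
  water: 4723.4(T − 24.1)
4824.6 T = 113834 − 8821.2 = 105013
T ≈ 21.77 °C — above 0 °C, consistent with complete melting.

T_f ≈ 21.8 °C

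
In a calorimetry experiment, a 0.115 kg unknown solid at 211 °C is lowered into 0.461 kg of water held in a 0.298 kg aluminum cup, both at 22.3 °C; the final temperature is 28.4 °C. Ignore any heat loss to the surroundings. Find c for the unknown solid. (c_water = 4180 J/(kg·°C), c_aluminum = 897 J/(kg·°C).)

c ≈ 637 J/(kg·°C)

Heat gained plus heat lost sum to zero:
0.115·c·(28.4 − 211) + 0.461·4180·(28.4 − 22.3) + 0.298·897·(28.4 − 22.3) = 0
-21 c = -13385
c = -13385/-21 ≈ 637.4 J/(kg·°C)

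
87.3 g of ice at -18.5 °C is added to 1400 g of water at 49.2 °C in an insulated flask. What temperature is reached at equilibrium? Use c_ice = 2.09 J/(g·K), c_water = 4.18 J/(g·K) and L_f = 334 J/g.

T_f ≈ 41.1 °C

Energy balance with sensible and latent terms:
warm ice to 0 °C: 87.3×2.09×(0 − (-18.5)) = 3375.5; latent heat to melt: 87.3×334 = 29158; meltwater 0→T: 87.3×4.18×T = 364.91 T; water: 5852(T − 49.2)
6216.9 T = 287918 − 32534 = 255385
T ≈ 41.08 °C (positive, so assuming full melt was valid).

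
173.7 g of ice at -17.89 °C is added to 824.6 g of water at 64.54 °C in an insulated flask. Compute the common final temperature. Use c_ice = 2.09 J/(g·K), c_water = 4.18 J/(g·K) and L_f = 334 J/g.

T_f ≈ 37.9 °C

Taking heat into each body as positive, Σ m c ΔT = 0:
warm ice to 0 °C: 173.7·2.09·(0 − (-17.89)) = 6494.7
  melt ice: 173.7·334 = 58016
  meltwater 0→T: 173.7·4.18·T = 726.07 T
  water: 3446.8(T − 64.54)
4172.9 T = 222458 − 64510 = 157948
T ≈ 37.85 °C. Since T > 0 °C, the all-ice-melts assumption holds.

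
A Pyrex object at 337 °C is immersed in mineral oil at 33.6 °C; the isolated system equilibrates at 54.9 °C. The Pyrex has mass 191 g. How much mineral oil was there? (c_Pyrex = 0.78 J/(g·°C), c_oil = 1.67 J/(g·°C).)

|Q_Pyrex| = |Q_oil|:
191×0.78×(337 − 54.9) = m×1.67×(54.9 − 33.6)
35.57 m = 42027  ⇒  m ≈ 1182 g

m ≈ 1180 g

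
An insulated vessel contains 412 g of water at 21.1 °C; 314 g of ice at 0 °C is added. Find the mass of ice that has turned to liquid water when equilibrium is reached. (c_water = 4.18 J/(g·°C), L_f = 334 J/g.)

m_melted ≈ 109 g

Water can give up m c ΔT = 412·4.18·21.1 = 36338 J before reaching 0 °C.
Fully melting the ice requires m_ice L_f = 314·334 = 104876 J.
That's not enough to melt it all — equilibrium is at 0 °C with ice remaining.
Mass melted = 36338/334 ≈ 108.8 g.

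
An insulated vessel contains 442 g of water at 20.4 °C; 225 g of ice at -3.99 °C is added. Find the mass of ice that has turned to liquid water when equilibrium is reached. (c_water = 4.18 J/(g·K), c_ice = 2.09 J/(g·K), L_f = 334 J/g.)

Heat available from the water dropping to 0 °C: 442×4.18×20.4 = 37690 J.
Warming the ice to 0 °C takes 225×2.09×3.99 = 1876.3 J, leaving 35814 J for melting.
Melting all 225 g of ice would need 225×334 = 75150 J.
That's not enough to melt it all — equilibrium is at 0 °C with ice remaining.
Mass melted = 35814/334 ≈ 107.2 g.

m_melted ≈ 107 g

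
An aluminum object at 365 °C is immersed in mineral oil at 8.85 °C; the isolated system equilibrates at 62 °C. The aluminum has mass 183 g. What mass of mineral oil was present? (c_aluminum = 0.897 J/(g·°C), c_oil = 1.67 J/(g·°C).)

Setting the total heat transfer to zero:
183×0.897×(62 − 365) + m×1.67×(62 − 8.85) = 0
88.76 m = 49738
m = 49738/88.76 ≈ 560.4 g

m ≈ 560 g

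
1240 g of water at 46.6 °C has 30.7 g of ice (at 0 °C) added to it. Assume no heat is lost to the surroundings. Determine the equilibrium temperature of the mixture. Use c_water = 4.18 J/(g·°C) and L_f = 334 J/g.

Setting the total heat transfer to zero:
latent heat to melt: 30.7×334 = 10254; warm the meltwater: 128.33 T; water cools: 1240×4.18×(T − 46.6) = 5183.2(T − 46.6)
5311.5 T = 241537 − 10254 = 231283
T ≈ 43.54 °C — above 0 °C, consistent with complete melting.

T_f ≈ 43.5 °C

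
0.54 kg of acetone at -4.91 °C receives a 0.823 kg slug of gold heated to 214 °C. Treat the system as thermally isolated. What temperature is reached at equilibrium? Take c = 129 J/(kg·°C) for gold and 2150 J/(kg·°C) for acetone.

T_f ≈ 13.4 °C

T_f is the heat-capacity-weighted average of the initial temperatures:
T_f = (106.17×214 + 1161×(-4.91)) / (106.17 + 1161)
    = 17019 / 1267.2 ≈ 13.43 °C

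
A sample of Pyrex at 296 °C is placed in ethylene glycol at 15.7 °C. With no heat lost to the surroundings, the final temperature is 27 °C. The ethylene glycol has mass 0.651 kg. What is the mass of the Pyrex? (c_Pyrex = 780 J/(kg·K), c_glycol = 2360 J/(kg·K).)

m ≈ 0.0827 kg

Heat gained plus heat lost sum to zero:
m·780·(27 − 296) + 0.651·2360·(27 − 15.7) = 0
-209820 m = -17361
m = -17361/-209820 ≈ 0.08274 kg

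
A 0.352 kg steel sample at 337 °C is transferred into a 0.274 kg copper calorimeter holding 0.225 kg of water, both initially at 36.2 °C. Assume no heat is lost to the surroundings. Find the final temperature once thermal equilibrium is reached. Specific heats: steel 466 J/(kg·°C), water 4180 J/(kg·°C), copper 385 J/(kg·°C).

T_f ≈ 77.0 °C

Net heat exchanged in the isolated system is zero:
0.352*466*(T − 337) + 0.225*4180*(T − 36.2) + 0.274*385*(T − 36.2) = 0
1210 T = 93144
T = 93144 / 1210 = 77 °C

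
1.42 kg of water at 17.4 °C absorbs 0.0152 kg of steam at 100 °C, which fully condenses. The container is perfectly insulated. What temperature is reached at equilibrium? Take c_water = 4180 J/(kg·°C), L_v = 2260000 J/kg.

T_f ≈ 24.0 °C

Sum of m c ΔT and latent-heat terms is zero:
steam→water at 100 °C releases m L_v = 0.0152×2260000 = 34352; condensed water 100 °C→T: 63.54(T − 100); original water: 5935.6(T − 17.4)
5999.1 T = 34352 + 6353.6 + 103279 = 143985
T ≈ 24.00 °C (< 100 °C, so full condensation is consistent).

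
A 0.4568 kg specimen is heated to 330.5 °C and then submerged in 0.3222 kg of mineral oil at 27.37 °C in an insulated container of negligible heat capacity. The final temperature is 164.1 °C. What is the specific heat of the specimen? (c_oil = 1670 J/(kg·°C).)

Net heat exchanged in the isolated system is zero:
0.4568·c·(164.1 − 330.5) + 0.3222·1670·(164.1 − 27.37) = 0
-76.01 c = -73571
c = -73571/-76.01 ≈ 967.9 J/(kg·°C)

c ≈ 968 J/(kg·°C)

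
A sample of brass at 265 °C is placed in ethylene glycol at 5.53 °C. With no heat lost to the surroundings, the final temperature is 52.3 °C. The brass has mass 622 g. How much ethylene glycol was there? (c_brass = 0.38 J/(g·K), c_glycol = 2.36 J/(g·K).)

|Q_brass| = |Q_glycol|:
622·0.38·(265 − 52.3) = m·2.36·(52.3 − 5.53)
110.38 m = 50274  ⇒  m ≈ 455.5 g

m ≈ 455 g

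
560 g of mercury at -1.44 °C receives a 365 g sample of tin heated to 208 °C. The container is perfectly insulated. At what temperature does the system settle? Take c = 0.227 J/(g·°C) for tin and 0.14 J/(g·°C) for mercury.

T_f ≈ 106.2 °C

Energy conservation, ΣQ = 0:
365×0.227×(T − 208) + 560×0.14×(T − (-1.44)) = 0
(82.86 + 78.4) T = 82.86×208 + 78.4×(-1.44)
T = 17121 / 161.25 = 106 °C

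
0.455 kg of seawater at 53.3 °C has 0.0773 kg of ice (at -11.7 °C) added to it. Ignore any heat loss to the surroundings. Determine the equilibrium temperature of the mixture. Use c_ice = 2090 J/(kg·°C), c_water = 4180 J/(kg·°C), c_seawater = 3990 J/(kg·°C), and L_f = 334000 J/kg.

Setting the total heat transfer to zero:
warm ice to 0 °C: 0.0773·2090·(0 − (-11.7)) = 1890.2; fusion: m_ice L_f = 0.0773·334000 = 25818; meltwater 0→T: 0.0773·4180·T = 323.11 T; seawater: 1815.5(T − 53.3)
2138.6 T = 96763 − 27708 = 69055
T ≈ 32.29 °C (positive, so assuming full melt was valid).

T_f ≈ 32.3 °C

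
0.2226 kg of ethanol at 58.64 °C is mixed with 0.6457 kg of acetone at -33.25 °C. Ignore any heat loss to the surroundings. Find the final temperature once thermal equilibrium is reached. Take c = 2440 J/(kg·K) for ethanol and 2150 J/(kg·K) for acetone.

T_f ≈ -7.4 °C

Net heat exchanged in the isolated system is zero:
0.2226*2440*(T − 58.64) + 0.6457*2150*(T − (-33.25)) = 0
543.14(T − 58.64) + 1388.3(T − (-33.25)) = 0
(543.14 + 1388.3) T = 543.14*58.64 + 1388.3*(-33.25)
T = -14310/1931.4 ≈ -7.41 °C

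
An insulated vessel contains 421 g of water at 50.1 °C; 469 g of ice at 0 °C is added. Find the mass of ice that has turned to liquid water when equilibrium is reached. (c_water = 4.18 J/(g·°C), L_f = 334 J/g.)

m_melted ≈ 264 g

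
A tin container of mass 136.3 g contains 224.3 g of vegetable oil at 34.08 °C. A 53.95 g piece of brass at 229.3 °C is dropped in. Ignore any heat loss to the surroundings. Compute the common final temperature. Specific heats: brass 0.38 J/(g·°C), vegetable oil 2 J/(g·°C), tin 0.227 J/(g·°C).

T_f ≈ 42.1 °C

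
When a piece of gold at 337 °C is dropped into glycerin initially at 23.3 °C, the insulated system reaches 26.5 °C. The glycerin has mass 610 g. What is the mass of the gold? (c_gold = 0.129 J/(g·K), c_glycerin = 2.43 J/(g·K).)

|Q_gold| = |Q_glycerin|:
m×0.129×(337 − 26.5) = 610×2.43×(26.5 − 23.3)
40.05 m = 4743.4  ⇒  m ≈ 118.4 g

m ≈ 118 g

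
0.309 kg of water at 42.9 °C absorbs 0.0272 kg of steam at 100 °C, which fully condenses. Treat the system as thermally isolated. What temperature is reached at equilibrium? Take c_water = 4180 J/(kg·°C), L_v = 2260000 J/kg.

T_f ≈ 91.3 °C

Conservation of energy gives ΣQ = 0:
condense steam: −0.0272·2260000 = −61472
  condensed water 100 °C→T: 113.7(T − 100)
  water warms: 0.309·4180·(T − 42.9) = 1291.6(T − 42.9)
1405.3 T = 61472 + 11370 + 55410 = 128252
T ≈ 91.26 °C — below 100 °C, confirming all the steam condensed.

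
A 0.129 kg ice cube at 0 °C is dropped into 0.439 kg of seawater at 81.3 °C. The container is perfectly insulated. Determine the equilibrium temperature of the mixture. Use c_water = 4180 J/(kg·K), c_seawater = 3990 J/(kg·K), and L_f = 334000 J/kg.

T_f ≈ 43.4 °C

Conservation of energy gives ΣQ = 0:
latent heat to melt: 0.129×334000 = 43086
  warm the meltwater: 539.22 T
  seawater cools: 0.439×3990×(T − 81.3) = 1751.6(T − 81.3)
2290.8 T = 142406 − 43086 = 99320
T ≈ 43.36 °C (positive, so assuming full melt was valid).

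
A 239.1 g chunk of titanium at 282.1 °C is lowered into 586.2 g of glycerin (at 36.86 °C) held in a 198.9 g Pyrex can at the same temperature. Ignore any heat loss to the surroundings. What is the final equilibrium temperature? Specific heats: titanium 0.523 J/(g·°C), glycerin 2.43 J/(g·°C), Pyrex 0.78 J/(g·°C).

Taking heat into each body as positive, Σ m c ΔT = 0:
239.1*0.523*(T − 282.1) + 586.2*2.43*(T − 36.86) + 198.9*0.78*(T − 36.86) = 0
125.05(T − 282.1) + 1424.5(T − 36.86) + 155.14(T − 36.86) = 0
(125.05 + 1424.5 + 155.14) T = 125.05*282.1 + 1424.5*36.86 + 155.14*36.86
T = 93501/1704.7 ≈ 54.85 °C

T_f ≈ 54.9 °C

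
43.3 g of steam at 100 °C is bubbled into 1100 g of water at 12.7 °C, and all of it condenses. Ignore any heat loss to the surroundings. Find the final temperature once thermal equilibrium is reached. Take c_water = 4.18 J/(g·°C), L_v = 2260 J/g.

Heat gained plus heat lost sum to zero:
condense steam: −43.3×2260 = −97858
  condensed water 100 °C→T: 180.99(T − 100)
  water warms: 1100×4.18×(T − 12.7) = 4598(T − 12.7)
4779 T = 97858 + 18099 + 58395 = 174352
T ≈ 36.48 °C — below 100 °C, confirming all the steam condensed.

T_f ≈ 36.5 °C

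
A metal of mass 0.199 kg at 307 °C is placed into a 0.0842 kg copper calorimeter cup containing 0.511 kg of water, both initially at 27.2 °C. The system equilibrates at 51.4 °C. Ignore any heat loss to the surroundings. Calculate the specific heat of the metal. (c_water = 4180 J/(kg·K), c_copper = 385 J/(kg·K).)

c ≈ 1030 J/(kg·K)

Energy conservation, ΣQ = 0:
0.199·c·(51.4 − 307) + 0.511·4180·(51.4 − 27.2) + 0.0842·385·(51.4 − 27.2) = 0
-50.86 c = -52475
c = -52475/-50.86 ≈ 1032 J/(kg·K)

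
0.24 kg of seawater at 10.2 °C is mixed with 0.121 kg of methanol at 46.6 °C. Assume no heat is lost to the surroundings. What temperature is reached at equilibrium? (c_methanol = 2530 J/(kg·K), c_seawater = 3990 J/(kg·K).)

With ΣQ=0 the equilibrium temperature is the m·c-weighted mean:
T_f = (306.13*46.6 + 957.6*10.2) / (306.13 + 957.6)
    = 24033 / 1263.7 ≈ 19.02 °C

T_f ≈ 19.0 °C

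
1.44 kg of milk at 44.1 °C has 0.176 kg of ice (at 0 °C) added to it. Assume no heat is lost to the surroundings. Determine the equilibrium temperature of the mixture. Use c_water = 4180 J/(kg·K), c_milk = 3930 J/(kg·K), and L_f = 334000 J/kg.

T_f ≈ 29.8 °C

Energy conservation, ΣQ = 0:
fusion: m_ice L_f = 0.176×334000 = 58784
  meltwater 0→T: 0.176×4180×T = 735.68 T
  milk cools: 1.44×3930×(T − 44.1) = 5659.2(T − 44.1)
6394.9 T = 249571 − 58784 = 190787
T ≈ 29.83 °C. Since T > 0 °C, the all-ice-melts assumption holds.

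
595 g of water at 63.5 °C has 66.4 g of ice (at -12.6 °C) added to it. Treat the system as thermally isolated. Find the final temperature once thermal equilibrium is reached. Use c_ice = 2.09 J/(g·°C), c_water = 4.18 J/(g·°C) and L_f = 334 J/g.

Conservation of energy gives ΣQ = 0:
warm ice to 0 °C: 66.4·2.09·(0 − (-12.6)) = 1748.6
  fusion: m_ice L_f = 66.4·334 = 22178
  warm the meltwater: 277.55 T
  water cools: 595·4.18·(T − 63.5) = 2487.1(T − 63.5)
2764.7 T = 157931 − 23926 = 134005
T ≈ 48.47 °C. Since T > 0 °C, the all-ice-melts assumption holds.

T_f ≈ 48.5 °C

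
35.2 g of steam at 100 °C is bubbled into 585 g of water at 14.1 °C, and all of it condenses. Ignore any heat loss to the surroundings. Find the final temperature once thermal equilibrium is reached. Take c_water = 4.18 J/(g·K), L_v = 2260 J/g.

Heat gained plus heat lost sum to zero:
condense steam: −35.2·2260 = −79552; condensate cools 100→T: 35.2·4.18·(T − 100) = 147.14(T − 100); original water: 2445.3(T − 14.1)
2592.4 T = 79552 + 14714 + 34479 = 128744
T ≈ 49.66 °C (< 100 °C, so full condensation is consistent).

T_f ≈ 49.7 °C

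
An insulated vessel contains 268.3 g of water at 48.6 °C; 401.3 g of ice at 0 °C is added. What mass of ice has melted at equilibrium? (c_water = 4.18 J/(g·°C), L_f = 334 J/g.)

Heat available from the water dropping to 0 °C: 268.3×4.18×48.6 = 54505 J.
To melt every bit of ice: 401.3×334 = 134034 J.
54505 J < 134034 J, so only part of the ice melts and the system sits at 0 °C.
Mass melted = 54505/334 ≈ 163.2 g.

m_melted ≈ 163 g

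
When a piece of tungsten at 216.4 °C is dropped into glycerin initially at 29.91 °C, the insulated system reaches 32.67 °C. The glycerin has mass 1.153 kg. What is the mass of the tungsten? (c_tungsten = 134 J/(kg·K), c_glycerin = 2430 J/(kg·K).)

m ≈ 0.314 kg

Heat lost by the tungsten = heat gained by the glycerin:
m×134×(216.4 − 32.67) = 1.153×2430×(32.67 − 29.91)
24620 m = 7732.9  ⇒  m ≈ 0.3141 kg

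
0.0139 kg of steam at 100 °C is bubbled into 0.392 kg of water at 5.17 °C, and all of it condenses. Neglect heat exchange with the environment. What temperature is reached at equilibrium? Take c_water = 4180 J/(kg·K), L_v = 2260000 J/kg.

Heat gained plus heat lost sum to zero:
latent heat released on condensation: 0.0139·2260000 = 31414
  condensate cools 100→T: 0.0139·4180·(T − 100) = 58.1(T − 100)
  water warms: 0.392·4180·(T − 5.17) = 1638.6(T − 5.17)
1696.7 T = 31414 + 5810.2 + 8471.4 = 45696
T ≈ 26.93 °C (< 100 °C, so full condensation is consistent).

T_f ≈ 26.9 °C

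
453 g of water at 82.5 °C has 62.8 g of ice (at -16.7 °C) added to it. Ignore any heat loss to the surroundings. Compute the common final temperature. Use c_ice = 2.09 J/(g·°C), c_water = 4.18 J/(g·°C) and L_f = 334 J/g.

T_f ≈ 61.7 °C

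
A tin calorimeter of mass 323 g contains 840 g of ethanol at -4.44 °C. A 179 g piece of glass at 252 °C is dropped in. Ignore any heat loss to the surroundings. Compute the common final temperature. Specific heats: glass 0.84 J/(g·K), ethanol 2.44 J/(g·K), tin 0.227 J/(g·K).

Taking heat into each body as positive, Σ m c ΔT = 0:
179·0.84·(T − 252) + 840·2.44·(T − (-4.44)) + 323·0.227·(T − (-4.44)) = 0
2273.3 T = 28465
T ≈ 12.52 °C

T_f ≈ 12.5 °C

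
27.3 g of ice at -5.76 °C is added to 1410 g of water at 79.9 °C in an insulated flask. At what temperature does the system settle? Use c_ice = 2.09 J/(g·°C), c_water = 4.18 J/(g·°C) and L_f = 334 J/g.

Net heat exchanged in the isolated system is zero:
warm ice to 0 °C: 27.3×2.09×(0 − (-5.76)) = 328.65
  melt ice: 27.3×334 = 9118.2
  meltwater 0→T: 27.3×4.18×T = 114.11 T
  water cools: 1410×4.18×(T − 79.9) = 5893.8(T − 79.9)
6007.9 T = 470915 − 9446.8 = 461468
T ≈ 76.81 °C — above 0 °C, consistent with complete melting.

T_f ≈ 76.8 °C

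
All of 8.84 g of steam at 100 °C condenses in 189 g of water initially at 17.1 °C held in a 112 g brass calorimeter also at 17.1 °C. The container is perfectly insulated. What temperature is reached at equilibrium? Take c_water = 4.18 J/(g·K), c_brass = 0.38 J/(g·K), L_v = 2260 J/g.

Sum of m c ΔT and latent-heat terms is zero:
latent heat released on condensation: 8.84×2260 = 19978; condensate cools 100→T: 8.84×4.18×(T − 100) = 36.95(T − 100); water warms: 189×4.18×(T − 17.1) = 790.02(T − 17.1); cup: 42.56(T − 17.1)
869.53 T = 19978 + 3695.1 + 14237 = 37911
T ≈ 43.60 °C — below 100 °C, confirming all the steam condensed.

T_f ≈ 43.6 °C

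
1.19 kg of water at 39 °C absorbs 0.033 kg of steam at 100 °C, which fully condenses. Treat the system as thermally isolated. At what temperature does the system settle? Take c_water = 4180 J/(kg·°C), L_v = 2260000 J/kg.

T_f ≈ 55.2 °C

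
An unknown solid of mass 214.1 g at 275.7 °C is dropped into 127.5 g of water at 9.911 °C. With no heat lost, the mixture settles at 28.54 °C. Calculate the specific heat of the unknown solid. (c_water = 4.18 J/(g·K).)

c ≈ 0.188 J/(g·K)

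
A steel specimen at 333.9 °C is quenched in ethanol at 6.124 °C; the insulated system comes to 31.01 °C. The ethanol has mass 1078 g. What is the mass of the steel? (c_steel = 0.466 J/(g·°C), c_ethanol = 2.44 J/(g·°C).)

m ≈ 464 g

|Q_steel| = |Q_ethanol|:
m·0.466·(333.9 − 31.01) = 1078·2.44·(31.01 − 6.124)
141.15 m = 65458  ⇒  m ≈ 463.8 g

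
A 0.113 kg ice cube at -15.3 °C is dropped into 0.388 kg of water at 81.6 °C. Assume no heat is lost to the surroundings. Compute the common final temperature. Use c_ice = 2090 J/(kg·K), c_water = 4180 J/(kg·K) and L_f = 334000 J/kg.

Heat gained plus heat lost sum to zero:
ice -15.3→0 °C: 0.113·2090·15.3 = 3613.4; fusion: m_ice L_f = 0.113·334000 = 37742; meltwater 0→T: 0.113·4180·T = 472.34 T; water cools: 0.388·4180·(T − 81.6) = 1621.8(T − 81.6)
2094.2 T = 132342 − 41355 = 90987
T ≈ 43.45 °C — above 0 °C, consistent with complete melting.

T_f ≈ 43.4 °C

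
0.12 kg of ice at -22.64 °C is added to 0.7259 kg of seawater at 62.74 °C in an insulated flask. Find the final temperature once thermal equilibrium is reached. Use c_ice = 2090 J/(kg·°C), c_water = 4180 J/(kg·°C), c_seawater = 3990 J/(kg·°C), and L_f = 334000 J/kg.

Setting the total heat transfer to zero:
warm ice to 0 °C: 0.12×2090×(0 − (-22.64)) = 5678.1
  fusion: m_ice L_f = 0.12×334000 = 40080
  meltwater 0→T: 0.12×4180×T = 501.6 T
  seawater cools: 0.7259×3990×(T − 62.74) = 2896.3(T − 62.74)
3397.9 T = 181716 − 45758 = 135958
T ≈ 40.01 °C (positive, so assuming full melt was valid).

T_f ≈ 40.0 °C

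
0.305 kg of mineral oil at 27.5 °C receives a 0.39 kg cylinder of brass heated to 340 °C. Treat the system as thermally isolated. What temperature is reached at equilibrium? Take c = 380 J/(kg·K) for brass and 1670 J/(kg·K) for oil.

Let T be the final temperature. ΣQ_i = 0:
0.39*380*(T − 340) + 0.305*1670*(T − 27.5) = 0
148.2(T − 340) + 509.35(T − 27.5) = 0
657.55 T = 64395
T ≈ 97.93 °C

T_f ≈ 97.9 °C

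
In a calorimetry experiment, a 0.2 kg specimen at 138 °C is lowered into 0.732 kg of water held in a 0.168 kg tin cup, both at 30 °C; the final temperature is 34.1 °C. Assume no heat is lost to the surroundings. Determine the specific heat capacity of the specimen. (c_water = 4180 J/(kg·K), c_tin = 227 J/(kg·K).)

Taking heat into each body as positive, Σ m c ΔT = 0:
0.2·c·(34.1 − 138) + 0.732·4180·(34.1 − 30) + 0.168·227·(34.1 − 30) = 0
-20.78 c = -12701
c = -12701/-20.78 ≈ 611.2 J/(kg·K)

c ≈ 611 J/(kg·K)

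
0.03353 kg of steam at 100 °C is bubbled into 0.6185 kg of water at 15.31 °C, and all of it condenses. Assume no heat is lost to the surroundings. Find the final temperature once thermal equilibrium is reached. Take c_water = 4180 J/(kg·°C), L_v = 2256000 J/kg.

T_f ≈ 47.4 °C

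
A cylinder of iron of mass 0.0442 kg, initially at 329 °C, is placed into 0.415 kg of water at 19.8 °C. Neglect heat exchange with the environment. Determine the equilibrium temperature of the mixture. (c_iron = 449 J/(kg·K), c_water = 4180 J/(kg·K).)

T_f ≈ 23.3 °C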